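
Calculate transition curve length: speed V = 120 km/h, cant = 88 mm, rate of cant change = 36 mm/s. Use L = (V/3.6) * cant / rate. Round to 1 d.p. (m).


Convert speed: V = 120 / 3.6 = 33.3333 m/s
L = 33.3333 * 88 / 36
L = 2933.3333 / 36
L = 81.5 m

81.5


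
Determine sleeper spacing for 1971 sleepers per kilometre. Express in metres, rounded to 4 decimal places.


Spacing = 1000 m / number of sleepers
Spacing = 1000 / 1971
Spacing = 0.5074 m

0.5074


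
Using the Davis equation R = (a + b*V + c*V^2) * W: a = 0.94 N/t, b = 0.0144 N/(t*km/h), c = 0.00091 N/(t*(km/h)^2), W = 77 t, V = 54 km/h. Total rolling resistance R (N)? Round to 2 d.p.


b*V = 0.0144 * 54 = 0.7776
c*V^2 = 0.00091 * 2916 = 2.65356
R_per_t = 0.94 + 0.7776 + 2.65356 = 4.37116 N/t
R_total = 4.37116 * 77 = 336.58 N

336.58


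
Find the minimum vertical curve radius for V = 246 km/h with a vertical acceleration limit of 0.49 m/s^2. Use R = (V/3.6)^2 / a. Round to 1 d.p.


Convert speed: V = 246 / 3.6 = 68.3333 m/s
V^2 = 4669.4444 m^2/s^2
R_v = 4669.4444 / 0.49
R_v = 9529.5 m

9529.5


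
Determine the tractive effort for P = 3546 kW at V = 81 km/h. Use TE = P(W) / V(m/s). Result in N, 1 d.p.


Convert: P = 3546 kW = 3546000 W
V = 81 / 3.6 = 22.5 m/s
TE = 3546000 / 22.5
TE = 157600.0 N

157600.0


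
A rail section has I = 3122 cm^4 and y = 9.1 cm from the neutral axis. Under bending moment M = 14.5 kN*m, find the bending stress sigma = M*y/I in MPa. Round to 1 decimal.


Convert units:
M = 14.5 kN*m = 14500000 N*mm
y = 9.1 cm = 91 mm
I = 3122 cm^4 = 31220000 mm^4
sigma = 14500000 * 91 / 31220000
sigma = 42.3 MPa

42.3


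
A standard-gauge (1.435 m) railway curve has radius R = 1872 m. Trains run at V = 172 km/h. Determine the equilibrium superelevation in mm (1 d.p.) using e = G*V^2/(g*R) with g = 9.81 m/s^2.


Convert speed: V = 172 / 3.6 = 47.7778 m/s
Apply formula: e = 1.435 * 47.7778^2 / (9.81 * 1872)
e = 1.435 * 2282.716 / 18364.32
e = 0.178373 m = 178.4 mm

178.4


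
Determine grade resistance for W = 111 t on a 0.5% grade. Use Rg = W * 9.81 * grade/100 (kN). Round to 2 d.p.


Rg = W * 9.81 * grade / 100
Rg = 111 * 9.81 * 0.5 / 100
Rg = 1088.91 * 0.005
Rg = 5.44 kN

5.44


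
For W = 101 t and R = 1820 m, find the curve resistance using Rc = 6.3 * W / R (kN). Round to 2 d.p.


Rc = 6.3 * W / R
Rc = 6.3 * 101 / 1820
Rc = 636.3 / 1820
Rc = 0.35 kN

0.35


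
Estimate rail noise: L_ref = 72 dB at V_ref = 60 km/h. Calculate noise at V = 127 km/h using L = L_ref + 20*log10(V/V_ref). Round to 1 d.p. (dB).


V/V_ref = 127 / 60 = 2.116667
log10(2.116667) = 0.325652
20 * 0.325652 = 6.513
L = 72 + 6.513 = 78.5 dB

78.5


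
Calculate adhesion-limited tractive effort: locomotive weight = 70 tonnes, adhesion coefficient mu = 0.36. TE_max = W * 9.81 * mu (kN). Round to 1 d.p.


TE_max = W * g * mu
TE_max = 70 * 9.81 * 0.36
TE_max = 686.7 * 0.36
TE_max = 247.2 kN

247.2


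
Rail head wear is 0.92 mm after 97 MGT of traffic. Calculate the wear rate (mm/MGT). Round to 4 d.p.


Wear rate = total wear / cumulative tonnage
Rate = 0.92 / 97
Rate = 0.0095 mm/MGT

0.0095


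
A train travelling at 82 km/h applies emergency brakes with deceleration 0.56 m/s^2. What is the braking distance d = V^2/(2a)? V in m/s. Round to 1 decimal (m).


Convert speed: V = 82 / 3.6 = 22.7778 m/s
V^2 = 518.8272
d = 518.8272 / (2 * 0.56)
d = 518.8272 / 1.12
d = 463.2 m

463.2


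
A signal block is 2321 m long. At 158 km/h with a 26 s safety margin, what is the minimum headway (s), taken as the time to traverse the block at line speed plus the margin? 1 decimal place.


V = 158 / 3.6 = 43.8889 m/s
Block traversal time = 2321 / 43.8889 = 52.8835 s
Headway = 52.8835 + 26
Headway = 78.9 s

78.9


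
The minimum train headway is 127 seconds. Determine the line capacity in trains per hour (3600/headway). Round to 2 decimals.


Capacity = 3600 / headway
Capacity = 3600 / 127
Capacity = 28.35 trains/hour

28.35


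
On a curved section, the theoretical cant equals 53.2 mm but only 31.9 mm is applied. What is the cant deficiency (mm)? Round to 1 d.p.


Cant deficiency = equilibrium cant - actual cant
CD = 53.2 - 31.9
CD = 21.3 mm

21.3


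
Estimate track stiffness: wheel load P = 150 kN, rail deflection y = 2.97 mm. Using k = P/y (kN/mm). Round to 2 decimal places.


Track stiffness k = P / y
k = 150 / 2.97
k = 50.51 kN/mm

50.51


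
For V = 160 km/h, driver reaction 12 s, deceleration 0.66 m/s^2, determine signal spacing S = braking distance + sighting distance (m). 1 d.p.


V = 160 / 3.6 = 44.4444 m/s
Braking distance = 44.4444^2 / (2*0.66) = 1496.4459 m
Sighting distance = 44.4444 * 12 = 533.3333 m
S = 1496.4459 + 533.3333 = 2029.8 m

2029.8


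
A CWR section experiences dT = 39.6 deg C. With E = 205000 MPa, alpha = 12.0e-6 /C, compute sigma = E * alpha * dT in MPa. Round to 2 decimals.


sigma = E * alpha * dT
sigma = 205000 * 12.0e-6 * 39.6
sigma = 2.46 * 39.6
sigma = 97.42 MPa

97.42


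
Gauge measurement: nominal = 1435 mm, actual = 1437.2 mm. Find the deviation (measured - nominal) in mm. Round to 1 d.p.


Deviation = measured - nominal
Deviation = 1437.2 - 1435
Deviation = 2.2 mm

2.2


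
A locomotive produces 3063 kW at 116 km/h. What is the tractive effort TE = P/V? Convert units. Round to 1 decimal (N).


Convert: P = 3063 kW = 3063000 W
V = 116 / 3.6 = 32.2222 m/s
TE = 3063000 / 32.2222
TE = 95058.6 N

95058.6


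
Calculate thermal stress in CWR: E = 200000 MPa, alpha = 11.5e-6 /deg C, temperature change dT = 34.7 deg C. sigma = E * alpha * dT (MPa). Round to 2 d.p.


sigma = E * alpha * dT
sigma = 200000 * 11.5e-6 * 34.7
sigma = 2.3 * 34.7
sigma = 79.81 MPa

79.81


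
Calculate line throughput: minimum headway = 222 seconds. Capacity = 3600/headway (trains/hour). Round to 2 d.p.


Capacity = 3600 / headway
Capacity = 3600 / 222
Capacity = 16.22 trains/hour

16.22


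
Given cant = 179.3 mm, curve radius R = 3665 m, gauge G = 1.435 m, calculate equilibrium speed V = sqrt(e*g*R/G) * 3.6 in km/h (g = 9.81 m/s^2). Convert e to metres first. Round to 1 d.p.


Convert cant: e = 179.3 mm = 0.1793 m
V_ms = sqrt(0.1793 * 9.81 * 3665 / 1.435)
V_ms = sqrt(4492.327139) = 67.0248 m/s
V = 67.0248 * 3.6 = 241.3 km/h

241.3


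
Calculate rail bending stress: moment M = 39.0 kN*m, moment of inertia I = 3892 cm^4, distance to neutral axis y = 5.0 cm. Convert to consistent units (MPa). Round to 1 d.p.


Convert units:
M = 39.0 kN*m = 39000000 N*mm
y = 5.0 cm = 50 mm
I = 3892 cm^4 = 38920000 mm^4
sigma = 39000000 * 50 / 38920000
sigma = 50.1 MPa

50.1


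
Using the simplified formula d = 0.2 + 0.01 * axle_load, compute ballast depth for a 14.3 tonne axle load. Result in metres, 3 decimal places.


d = 0.2 + 0.01 * 14.3
d = 0.2 + 0.143
d = 0.343 m

0.343


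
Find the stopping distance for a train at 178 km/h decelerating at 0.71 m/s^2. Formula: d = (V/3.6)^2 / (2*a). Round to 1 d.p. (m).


Convert speed: V = 178 / 3.6 = 49.4444 m/s
V^2 = 2444.7531
d = 2444.7531 / (2 * 0.71)
d = 2444.7531 / 1.42
d = 1721.7 m

1721.7


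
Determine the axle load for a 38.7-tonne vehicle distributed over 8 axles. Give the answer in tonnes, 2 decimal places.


Load per axle = total weight / number of axles
Load = 38.7 / 8
Load = 4.84 tonnes

4.84


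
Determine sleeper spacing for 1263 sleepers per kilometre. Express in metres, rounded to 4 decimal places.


Spacing = 1000 m / number of sleepers
Spacing = 1000 / 1263
Spacing = 0.7918 m

0.7918


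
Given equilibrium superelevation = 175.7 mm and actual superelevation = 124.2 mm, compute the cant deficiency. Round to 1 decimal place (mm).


Cant deficiency = equilibrium cant - actual cant
CD = 175.7 - 124.2
CD = 51.5 mm

51.5


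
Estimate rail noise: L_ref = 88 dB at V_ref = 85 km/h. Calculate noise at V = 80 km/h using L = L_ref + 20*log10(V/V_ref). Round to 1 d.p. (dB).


V/V_ref = 80 / 85 = 0.941176
log10(0.941176) = -0.026329
20 * -0.026329 = -0.5266
L = 88 + -0.5266 = 87.5 dB

87.5


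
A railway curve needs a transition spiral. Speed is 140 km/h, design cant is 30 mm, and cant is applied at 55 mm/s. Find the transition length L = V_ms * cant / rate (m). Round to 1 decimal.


Convert speed: V = 140 / 3.6 = 38.8889 m/s
L = 38.8889 * 30 / 55
L = 1166.6667 / 55
L = 21.2 m

21.2


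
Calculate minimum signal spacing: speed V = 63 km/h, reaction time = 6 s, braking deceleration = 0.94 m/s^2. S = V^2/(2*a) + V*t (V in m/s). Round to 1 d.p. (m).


V = 63 / 3.6 = 17.5 m/s
Braking distance = 17.5^2 / (2*0.94) = 162.8989 m
Sighting distance = 17.5 * 6 = 105.0 m
S = 162.8989 + 105.0 = 267.9 m

267.9


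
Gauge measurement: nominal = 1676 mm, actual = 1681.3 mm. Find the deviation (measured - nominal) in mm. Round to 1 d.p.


Deviation = measured - nominal
Deviation = 1681.3 - 1676
Deviation = 5.3 mm

5.3


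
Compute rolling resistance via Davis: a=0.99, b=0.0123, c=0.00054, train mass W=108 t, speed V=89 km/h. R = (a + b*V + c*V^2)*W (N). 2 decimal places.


b*V = 0.0123 * 89 = 1.0947
c*V^2 = 0.00054 * 7921 = 4.27734
R_per_t = 0.99 + 1.0947 + 4.27734 = 6.36204 N/t
R_total = 6.36204 * 108 = 687.10 N

687.10


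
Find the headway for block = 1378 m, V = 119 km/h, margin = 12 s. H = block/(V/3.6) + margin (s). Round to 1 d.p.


V = 119 / 3.6 = 33.0556 m/s
Block traversal time = 1378 / 33.0556 = 41.6874 s
Headway = 41.6874 + 12
Headway = 53.7 s

53.7


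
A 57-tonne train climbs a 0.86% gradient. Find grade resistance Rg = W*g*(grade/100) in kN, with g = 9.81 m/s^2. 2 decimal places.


Rg = W * 9.81 * grade / 100
Rg = 57 * 9.81 * 0.86 / 100
Rg = 559.17 * 0.0086
Rg = 4.81 kN

4.81


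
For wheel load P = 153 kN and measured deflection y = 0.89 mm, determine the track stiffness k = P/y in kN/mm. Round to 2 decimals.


Track stiffness k = P / y
k = 153 / 0.89
k = 171.91 kN/mm

171.91


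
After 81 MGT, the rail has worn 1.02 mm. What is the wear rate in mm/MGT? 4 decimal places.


Wear rate = total wear / cumulative tonnage
Rate = 1.02 / 81
Rate = 0.0126 mm/MGT

0.0126


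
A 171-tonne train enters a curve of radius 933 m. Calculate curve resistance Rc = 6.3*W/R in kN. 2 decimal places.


Rc = 6.3 * W / R
Rc = 6.3 * 171 / 933
Rc = 1077.3 / 933
Rc = 1.15 kN

1.15


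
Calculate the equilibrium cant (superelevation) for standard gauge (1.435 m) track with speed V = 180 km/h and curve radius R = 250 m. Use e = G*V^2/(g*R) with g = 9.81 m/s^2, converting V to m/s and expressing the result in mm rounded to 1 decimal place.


Convert speed: V = 180 / 3.6 = 50.0 m/s
Apply formula: e = 1.435 * 50.0^2 / (9.81 * 250)
e = 1.435 * 2500.0 / 2452.5
e = 1.462793 m = 1462.8 mm

1462.8


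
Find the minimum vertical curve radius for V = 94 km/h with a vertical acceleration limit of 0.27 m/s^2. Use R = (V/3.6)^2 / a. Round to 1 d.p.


Convert speed: V = 94 / 3.6 = 26.1111 m/s
V^2 = 681.7901 m^2/s^2
R_v = 681.7901 / 0.27
R_v = 2525.1 m

2525.1


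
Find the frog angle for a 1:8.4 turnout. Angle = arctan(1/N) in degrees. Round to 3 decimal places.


1/N = 1/8.4 = 0.119048
angle = arctan(0.119048) = 0.11849 rad
angle = 0.11849 * 180/pi = 6.789 degrees

6.789


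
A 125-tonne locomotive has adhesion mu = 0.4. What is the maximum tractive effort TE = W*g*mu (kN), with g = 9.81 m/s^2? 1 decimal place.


TE_max = W * g * mu
TE_max = 125 * 9.81 * 0.4
TE_max = 1226.25 * 0.4
TE_max = 490.5 kN

490.5


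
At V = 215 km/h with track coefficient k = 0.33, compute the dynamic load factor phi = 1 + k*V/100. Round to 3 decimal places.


phi = 1 + k * V / 100
phi = 1 + 0.33 * 215 / 100
phi = 1 + 0.7095
phi = 1.710

1.710


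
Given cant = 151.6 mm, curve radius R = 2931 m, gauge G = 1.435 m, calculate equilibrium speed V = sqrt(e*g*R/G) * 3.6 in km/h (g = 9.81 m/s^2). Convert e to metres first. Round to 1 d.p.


Convert cant: e = 151.6 mm = 0.1516 m
V_ms = sqrt(0.1516 * 9.81 * 2931 / 1.435)
V_ms = sqrt(3037.610785) = 55.1145 m/s
V = 55.1145 * 3.6 = 198.4 km/h

198.4


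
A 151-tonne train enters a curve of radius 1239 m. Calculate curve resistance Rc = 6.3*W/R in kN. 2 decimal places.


Rc = 6.3 * W / R
Rc = 6.3 * 151 / 1239
Rc = 951.3 / 1239
Rc = 0.77 kN

0.77


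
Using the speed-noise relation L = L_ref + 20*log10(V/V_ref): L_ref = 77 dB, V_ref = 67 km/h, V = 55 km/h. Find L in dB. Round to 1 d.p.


V/V_ref = 55 / 67 = 0.820896
log10(0.820896) = -0.085712
20 * -0.085712 = -1.7142
L = 77 + -1.7142 = 75.3 dB

75.3


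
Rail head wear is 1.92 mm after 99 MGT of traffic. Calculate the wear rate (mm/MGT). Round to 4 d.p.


Wear rate = total wear / cumulative tonnage
Rate = 1.92 / 99
Rate = 0.0194 mm/MGT

0.0194


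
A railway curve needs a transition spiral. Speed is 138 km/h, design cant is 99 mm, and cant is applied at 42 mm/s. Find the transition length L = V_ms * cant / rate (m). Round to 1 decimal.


Convert speed: V = 138 / 3.6 = 38.3333 m/s
L = 38.3333 * 99 / 42
L = 3795.0 / 42
L = 90.4 m

90.4


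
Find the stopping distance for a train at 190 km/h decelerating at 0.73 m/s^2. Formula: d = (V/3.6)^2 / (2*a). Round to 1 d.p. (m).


Convert speed: V = 190 / 3.6 = 52.7778 m/s
V^2 = 2785.4938
d = 2785.4938 / (2 * 0.73)
d = 2785.4938 / 1.46
d = 1907.9 m

1907.9


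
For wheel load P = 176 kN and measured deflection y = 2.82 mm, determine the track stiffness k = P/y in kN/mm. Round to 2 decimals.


Track stiffness k = P / y
k = 176 / 2.82
k = 62.41 kN/mm

62.41


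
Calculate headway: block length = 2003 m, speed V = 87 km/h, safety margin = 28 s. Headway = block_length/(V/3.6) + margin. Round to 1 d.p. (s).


V = 87 / 3.6 = 24.1667 m/s
Block traversal time = 2003 / 24.1667 = 82.8828 s
Headway = 82.8828 + 28
Headway = 110.9 s

110.9


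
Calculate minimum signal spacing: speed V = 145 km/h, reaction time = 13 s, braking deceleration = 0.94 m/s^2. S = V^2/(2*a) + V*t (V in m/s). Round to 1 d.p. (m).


V = 145 / 3.6 = 40.2778 m/s
Braking distance = 40.2778^2 / (2*0.94) = 862.9252 m
Sighting distance = 40.2778 * 13 = 523.6111 m
S = 862.9252 + 523.6111 = 1386.5 m

1386.5


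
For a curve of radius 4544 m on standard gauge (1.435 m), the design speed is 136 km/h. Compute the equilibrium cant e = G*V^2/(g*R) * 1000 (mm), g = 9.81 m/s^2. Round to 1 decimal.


Convert speed: V = 136 / 3.6 = 37.7778 m/s
Apply formula: e = 1.435 * 37.7778^2 / (9.81 * 4544)
e = 1.435 * 1427.1605 / 44576.64
e = 0.045943 m = 45.9 mm

45.9


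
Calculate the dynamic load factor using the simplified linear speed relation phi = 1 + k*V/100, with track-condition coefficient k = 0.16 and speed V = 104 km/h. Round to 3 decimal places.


phi = 1 + k * V / 100
phi = 1 + 0.16 * 104 / 100
phi = 1 + 0.1664
phi = 1.166

1.166


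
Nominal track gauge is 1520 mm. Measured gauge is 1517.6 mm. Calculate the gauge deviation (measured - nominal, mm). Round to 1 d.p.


Deviation = measured - nominal
Deviation = 1517.6 - 1520
Deviation = -2.4 mm

-2.4


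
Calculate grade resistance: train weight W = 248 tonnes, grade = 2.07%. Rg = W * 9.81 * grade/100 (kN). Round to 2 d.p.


Rg = W * 9.81 * grade / 100
Rg = 248 * 9.81 * 2.07 / 100
Rg = 2432.88 * 0.0207
Rg = 50.36 kN

50.36


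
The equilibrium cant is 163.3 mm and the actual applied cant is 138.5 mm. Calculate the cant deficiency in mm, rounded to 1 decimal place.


Cant deficiency = equilibrium cant - actual cant
CD = 163.3 - 138.5
CD = 24.8 mm

24.8


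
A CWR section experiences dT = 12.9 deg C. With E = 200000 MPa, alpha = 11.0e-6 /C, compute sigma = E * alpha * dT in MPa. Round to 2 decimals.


sigma = E * alpha * dT
sigma = 200000 * 11.0e-6 * 12.9
sigma = 2.2 * 12.9
sigma = 28.38 MPa

28.38


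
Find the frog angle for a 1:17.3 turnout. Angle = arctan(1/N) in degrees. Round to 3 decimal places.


1/N = 1/17.3 = 0.057803
angle = arctan(0.057803) = 0.057739 rad
angle = 0.057739 * 180/pi = 3.308 degrees

3.308


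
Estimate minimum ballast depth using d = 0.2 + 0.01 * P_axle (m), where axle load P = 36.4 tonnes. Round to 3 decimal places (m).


d = 0.2 + 0.01 * 36.4
d = 0.2 + 0.364
d = 0.564 m

0.564


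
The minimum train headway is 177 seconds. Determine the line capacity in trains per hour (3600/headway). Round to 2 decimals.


Capacity = 3600 / headway
Capacity = 3600 / 177
Capacity = 20.34 trains/hour

20.34


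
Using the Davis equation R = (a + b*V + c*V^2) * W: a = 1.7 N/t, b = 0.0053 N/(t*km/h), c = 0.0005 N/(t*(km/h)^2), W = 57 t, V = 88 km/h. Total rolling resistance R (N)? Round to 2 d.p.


b*V = 0.0053 * 88 = 0.4664
c*V^2 = 0.0005 * 7744 = 3.872
R_per_t = 1.7 + 0.4664 + 3.872 = 6.0384 N/t
R_total = 6.0384 * 57 = 344.19 N

344.19


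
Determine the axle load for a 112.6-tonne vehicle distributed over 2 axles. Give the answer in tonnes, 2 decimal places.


Load per axle = total weight / number of axles
Load = 112.6 / 2
Load = 56.30 tonnes

56.30


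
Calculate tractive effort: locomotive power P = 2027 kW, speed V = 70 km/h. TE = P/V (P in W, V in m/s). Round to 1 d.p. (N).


Convert: P = 2027 kW = 2027000 W
V = 70 / 3.6 = 19.4444 m/s
TE = 2027000 / 19.4444
TE = 104245.7 N

104245.7


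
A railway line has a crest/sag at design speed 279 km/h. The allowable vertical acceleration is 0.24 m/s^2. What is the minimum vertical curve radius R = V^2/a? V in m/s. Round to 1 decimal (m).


Convert speed: V = 279 / 3.6 = 77.5 m/s
V^2 = 6006.25 m^2/s^2
R_v = 6006.25 / 0.24
R_v = 25026.0 m

25026.0


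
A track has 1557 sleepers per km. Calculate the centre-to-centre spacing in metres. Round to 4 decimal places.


Spacing = 1000 m / number of sleepers
Spacing = 1000 / 1557
Spacing = 0.6423 m

0.6423


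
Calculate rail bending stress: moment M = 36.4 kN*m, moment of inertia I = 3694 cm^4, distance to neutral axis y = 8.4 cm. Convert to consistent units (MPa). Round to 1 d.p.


Convert units:
M = 36.4 kN*m = 36400000 N*mm
y = 8.4 cm = 84 mm
I = 3694 cm^4 = 36940000 mm^4
sigma = 36400000 * 84 / 36940000
sigma = 82.8 MPa

82.8


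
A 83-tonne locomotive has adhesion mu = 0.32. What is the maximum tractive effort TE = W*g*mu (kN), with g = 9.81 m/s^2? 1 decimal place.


TE_max = W * g * mu
TE_max = 83 * 9.81 * 0.32
TE_max = 814.23 * 0.32
TE_max = 260.6 kN

260.6


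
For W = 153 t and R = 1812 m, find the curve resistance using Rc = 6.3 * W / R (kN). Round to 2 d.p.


Rc = 6.3 * W / R
Rc = 6.3 * 153 / 1812
Rc = 963.9 / 1812
Rc = 0.53 kN

0.53


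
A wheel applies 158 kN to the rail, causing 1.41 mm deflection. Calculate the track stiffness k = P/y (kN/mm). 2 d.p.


Track stiffness k = P / y
k = 158 / 1.41
k = 112.06 kN/mm

112.06


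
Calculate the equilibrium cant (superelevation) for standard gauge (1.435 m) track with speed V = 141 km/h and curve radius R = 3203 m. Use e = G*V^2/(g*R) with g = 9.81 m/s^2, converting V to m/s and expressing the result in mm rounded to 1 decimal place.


Convert speed: V = 141 / 3.6 = 39.1667 m/s
Apply formula: e = 1.435 * 39.1667^2 / (9.81 * 3203)
e = 1.435 * 1534.0278 / 31421.43
e = 0.070058 m = 70.1 mm

70.1


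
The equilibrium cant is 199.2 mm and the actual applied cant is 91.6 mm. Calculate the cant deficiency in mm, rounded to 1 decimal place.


Cant deficiency = equilibrium cant - actual cant
CD = 199.2 - 91.6
CD = 107.6 mm

107.6


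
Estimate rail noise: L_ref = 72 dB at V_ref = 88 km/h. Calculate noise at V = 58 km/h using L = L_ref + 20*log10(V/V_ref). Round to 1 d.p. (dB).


V/V_ref = 58 / 88 = 0.659091
log10(0.659091) = -0.181055
20 * -0.181055 = -3.6211
L = 72 + -3.6211 = 68.4 dB

68.4


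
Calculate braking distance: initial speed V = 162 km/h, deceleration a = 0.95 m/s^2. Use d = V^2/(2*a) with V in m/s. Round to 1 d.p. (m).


Convert speed: V = 162 / 3.6 = 45.0 m/s
V^2 = 2025.0
d = 2025.0 / (2 * 0.95)
d = 2025.0 / 1.9
d = 1065.8 m

1065.8


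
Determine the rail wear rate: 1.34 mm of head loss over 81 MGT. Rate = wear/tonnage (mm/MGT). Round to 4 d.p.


Wear rate = total wear / cumulative tonnage
Rate = 1.34 / 81
Rate = 0.0165 mm/MGT

0.0165


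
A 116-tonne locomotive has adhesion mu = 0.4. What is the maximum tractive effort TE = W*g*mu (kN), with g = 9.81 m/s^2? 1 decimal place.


TE_max = W * g * mu
TE_max = 116 * 9.81 * 0.4
TE_max = 1137.96 * 0.4
TE_max = 455.2 kN

455.2


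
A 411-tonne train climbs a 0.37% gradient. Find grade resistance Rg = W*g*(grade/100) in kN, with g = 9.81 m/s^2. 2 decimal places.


Rg = W * 9.81 * grade / 100
Rg = 411 * 9.81 * 0.37 / 100
Rg = 4031.91 * 0.0037
Rg = 14.92 kN

14.92


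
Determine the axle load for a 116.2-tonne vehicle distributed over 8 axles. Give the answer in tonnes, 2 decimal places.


Load per axle = total weight / number of axles
Load = 116.2 / 8
Load = 14.53 tonnes

14.53


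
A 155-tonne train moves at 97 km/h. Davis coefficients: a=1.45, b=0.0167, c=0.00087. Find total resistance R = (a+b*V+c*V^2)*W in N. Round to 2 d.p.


b*V = 0.0167 * 97 = 1.6199
c*V^2 = 0.00087 * 9409 = 8.18583
R_per_t = 1.45 + 1.6199 + 8.18583 = 11.25573 N/t
R_total = 11.25573 * 155 = 1744.64 N

1744.64


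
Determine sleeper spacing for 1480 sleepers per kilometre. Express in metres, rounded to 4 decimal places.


Spacing = 1000 m / number of sleepers
Spacing = 1000 / 1480
Spacing = 0.6757 m

0.6757


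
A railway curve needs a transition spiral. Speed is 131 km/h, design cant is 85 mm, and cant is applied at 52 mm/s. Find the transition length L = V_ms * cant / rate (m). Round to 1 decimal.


Convert speed: V = 131 / 3.6 = 36.3889 m/s
L = 36.3889 * 85 / 52
L = 3093.0556 / 52
L = 59.5 m

59.5


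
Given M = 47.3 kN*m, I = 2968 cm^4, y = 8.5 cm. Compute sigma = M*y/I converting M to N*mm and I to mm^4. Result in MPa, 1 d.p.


Convert units:
M = 47.3 kN*m = 47300000 N*mm
y = 8.5 cm = 85 mm
I = 2968 cm^4 = 29680000 mm^4
sigma = 47300000 * 85 / 29680000
sigma = 135.5 MPa

135.5


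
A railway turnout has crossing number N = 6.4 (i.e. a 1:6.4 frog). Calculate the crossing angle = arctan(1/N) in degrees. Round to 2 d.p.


1/N = 1/6.4 = 0.15625
angle = arctan(0.15625) = 0.154997 rad
angle = 0.154997 * 180/pi = 8.88 degrees

8.88


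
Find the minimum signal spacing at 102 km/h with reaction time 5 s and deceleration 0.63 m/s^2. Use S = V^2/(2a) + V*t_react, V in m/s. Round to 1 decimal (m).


V = 102 / 3.6 = 28.3333 m/s
Braking distance = 28.3333^2 / (2*0.63) = 637.1252 m
Sighting distance = 28.3333 * 5 = 141.6667 m
S = 637.1252 + 141.6667 = 778.8 m

778.8


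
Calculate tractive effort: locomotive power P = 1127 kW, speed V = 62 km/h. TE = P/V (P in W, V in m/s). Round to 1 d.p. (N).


Convert: P = 1127 kW = 1127000 W
V = 62 / 3.6 = 17.2222 m/s
TE = 1127000 / 17.2222
TE = 65438.7 N

65438.7


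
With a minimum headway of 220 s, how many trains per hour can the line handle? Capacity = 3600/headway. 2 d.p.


Capacity = 3600 / headway
Capacity = 3600 / 220
Capacity = 16.36 trains/hour

16.36


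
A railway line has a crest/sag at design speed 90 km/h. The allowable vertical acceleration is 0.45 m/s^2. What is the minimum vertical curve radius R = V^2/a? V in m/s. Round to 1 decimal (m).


Convert speed: V = 90 / 3.6 = 25.0 m/s
V^2 = 625.0 m^2/s^2
R_v = 625.0 / 0.45
R_v = 1388.9 m

1388.9


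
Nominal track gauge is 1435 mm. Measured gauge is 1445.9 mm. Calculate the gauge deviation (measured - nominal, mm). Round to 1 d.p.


Deviation = measured - nominal
Deviation = 1445.9 - 1435
Deviation = 10.9 mm

10.9


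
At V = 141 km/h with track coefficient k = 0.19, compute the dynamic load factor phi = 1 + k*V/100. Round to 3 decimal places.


phi = 1 + k * V / 100
phi = 1 + 0.19 * 141 / 100
phi = 1 + 0.2679
phi = 1.268

1.268


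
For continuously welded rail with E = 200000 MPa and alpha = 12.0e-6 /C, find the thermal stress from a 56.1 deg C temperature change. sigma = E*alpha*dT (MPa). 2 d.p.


sigma = E * alpha * dT
sigma = 200000 * 12.0e-6 * 56.1
sigma = 2.4 * 56.1
sigma = 134.64 MPa

134.64


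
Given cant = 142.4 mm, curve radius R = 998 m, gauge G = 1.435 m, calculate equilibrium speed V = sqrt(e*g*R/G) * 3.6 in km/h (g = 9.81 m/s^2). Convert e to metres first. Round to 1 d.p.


Convert cant: e = 142.4 mm = 0.1424 m
V_ms = sqrt(0.1424 * 9.81 * 998 / 1.435)
V_ms = sqrt(971.533179) = 31.1694 m/s
V = 31.1694 * 3.6 = 112.2 km/h

112.2


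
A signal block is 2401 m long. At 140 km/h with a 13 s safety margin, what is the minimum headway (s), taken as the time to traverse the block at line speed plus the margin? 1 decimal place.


V = 140 / 3.6 = 38.8889 m/s
Block traversal time = 2401 / 38.8889 = 61.74 s
Headway = 61.74 + 13
Headway = 74.7 s

74.7


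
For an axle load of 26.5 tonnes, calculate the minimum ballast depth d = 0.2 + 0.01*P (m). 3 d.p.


d = 0.2 + 0.01 * 26.5
d = 0.2 + 0.265
d = 0.465 m

0.465


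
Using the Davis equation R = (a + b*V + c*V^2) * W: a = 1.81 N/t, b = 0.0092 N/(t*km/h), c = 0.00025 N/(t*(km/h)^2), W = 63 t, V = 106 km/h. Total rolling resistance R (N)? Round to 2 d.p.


b*V = 0.0092 * 106 = 0.9752
c*V^2 = 0.00025 * 11236 = 2.809
R_per_t = 1.81 + 0.9752 + 2.809 = 5.5942 N/t
R_total = 5.5942 * 63 = 352.43 N

352.43


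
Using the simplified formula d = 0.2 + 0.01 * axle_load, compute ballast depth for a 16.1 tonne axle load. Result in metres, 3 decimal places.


d = 0.2 + 0.01 * 16.1
d = 0.2 + 0.161
d = 0.361 m

0.361


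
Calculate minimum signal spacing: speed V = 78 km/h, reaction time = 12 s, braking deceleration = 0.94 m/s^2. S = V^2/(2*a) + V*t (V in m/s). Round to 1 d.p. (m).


V = 78 / 3.6 = 21.6667 m/s
Braking distance = 21.6667^2 / (2*0.94) = 249.7045 m
Sighting distance = 21.6667 * 12 = 260.0 m
S = 249.7045 + 260.0 = 509.7 m

509.7


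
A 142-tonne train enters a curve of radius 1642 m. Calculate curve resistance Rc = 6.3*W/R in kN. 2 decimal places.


Rc = 6.3 * W / R
Rc = 6.3 * 142 / 1642
Rc = 894.6 / 1642
Rc = 0.54 kN

0.54


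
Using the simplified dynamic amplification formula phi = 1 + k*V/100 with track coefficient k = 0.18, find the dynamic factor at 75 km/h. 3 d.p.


phi = 1 + k * V / 100
phi = 1 + 0.18 * 75 / 100
phi = 1 + 0.135
phi = 1.135

1.135


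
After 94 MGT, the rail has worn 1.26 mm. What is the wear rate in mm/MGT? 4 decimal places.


Wear rate = total wear / cumulative tonnage
Rate = 1.26 / 94
Rate = 0.0134 mm/MGT

0.0134


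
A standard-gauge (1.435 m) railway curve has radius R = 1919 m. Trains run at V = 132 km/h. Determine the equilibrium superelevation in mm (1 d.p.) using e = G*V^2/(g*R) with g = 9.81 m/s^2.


Convert speed: V = 132 / 3.6 = 36.6667 m/s
Apply formula: e = 1.435 * 36.6667^2 / (9.81 * 1919)
e = 1.435 * 1344.4444 / 18825.39
e = 0.102483 m = 102.5 mm

102.5


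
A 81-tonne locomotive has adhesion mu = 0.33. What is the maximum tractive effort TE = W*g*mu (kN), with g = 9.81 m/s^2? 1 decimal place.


TE_max = W * g * mu
TE_max = 81 * 9.81 * 0.33
TE_max = 794.61 * 0.33
TE_max = 262.2 kN

262.2


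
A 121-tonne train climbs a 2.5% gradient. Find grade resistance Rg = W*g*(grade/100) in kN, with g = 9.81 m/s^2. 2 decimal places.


Rg = W * 9.81 * grade / 100
Rg = 121 * 9.81 * 2.5 / 100
Rg = 1187.01 * 0.025
Rg = 29.68 kN

29.68


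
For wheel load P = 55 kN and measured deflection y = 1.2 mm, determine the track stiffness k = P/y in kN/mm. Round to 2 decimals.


Track stiffness k = P / y
k = 55 / 1.2
k = 45.83 kN/mm

45.83


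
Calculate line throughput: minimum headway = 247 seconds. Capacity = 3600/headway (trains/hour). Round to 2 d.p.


Capacity = 3600 / headway
Capacity = 3600 / 247
Capacity = 14.57 trains/hour

14.57


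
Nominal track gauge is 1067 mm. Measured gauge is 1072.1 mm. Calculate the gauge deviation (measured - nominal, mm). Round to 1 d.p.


Deviation = measured - nominal
Deviation = 1072.1 - 1067
Deviation = 5.1 mm

5.1


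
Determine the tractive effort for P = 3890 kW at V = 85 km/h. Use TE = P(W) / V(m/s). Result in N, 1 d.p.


Convert: P = 3890 kW = 3890000 W
V = 85 / 3.6 = 23.6111 m/s
TE = 3890000 / 23.6111
TE = 164752.9 N

164752.9


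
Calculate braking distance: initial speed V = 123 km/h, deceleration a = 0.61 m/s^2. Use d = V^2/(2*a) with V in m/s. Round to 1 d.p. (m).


Convert speed: V = 123 / 3.6 = 34.1667 m/s
V^2 = 1167.3611
d = 1167.3611 / (2 * 0.61)
d = 1167.3611 / 1.22
d = 956.9 m

956.9


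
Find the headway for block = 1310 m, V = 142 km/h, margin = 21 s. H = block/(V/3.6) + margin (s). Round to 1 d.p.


V = 142 / 3.6 = 39.4444 m/s
Block traversal time = 1310 / 39.4444 = 33.2113 s
Headway = 33.2113 + 21
Headway = 54.2 s

54.2


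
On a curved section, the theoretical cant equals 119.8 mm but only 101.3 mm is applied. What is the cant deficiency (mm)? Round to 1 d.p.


Cant deficiency = equilibrium cant - actual cant
CD = 119.8 - 101.3
CD = 18.5 mm

18.5


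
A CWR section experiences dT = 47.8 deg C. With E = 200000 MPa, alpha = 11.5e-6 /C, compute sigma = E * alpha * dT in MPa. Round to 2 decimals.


sigma = E * alpha * dT
sigma = 200000 * 11.5e-6 * 47.8
sigma = 2.3 * 47.8
sigma = 109.94 MPa

109.94


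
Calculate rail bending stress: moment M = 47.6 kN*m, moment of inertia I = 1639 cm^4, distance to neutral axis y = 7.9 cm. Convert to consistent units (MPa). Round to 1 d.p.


Convert units:
M = 47.6 kN*m = 47600000 N*mm
y = 7.9 cm = 79 mm
I = 1639 cm^4 = 16390000 mm^4
sigma = 47600000 * 79 / 16390000
sigma = 229.4 MPa

229.4


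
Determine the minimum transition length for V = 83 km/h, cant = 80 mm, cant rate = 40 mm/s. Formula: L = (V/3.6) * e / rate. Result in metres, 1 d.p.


Convert speed: V = 83 / 3.6 = 23.0556 m/s
L = 23.0556 * 80 / 40
L = 1844.4444 / 40
L = 46.1 m

46.1


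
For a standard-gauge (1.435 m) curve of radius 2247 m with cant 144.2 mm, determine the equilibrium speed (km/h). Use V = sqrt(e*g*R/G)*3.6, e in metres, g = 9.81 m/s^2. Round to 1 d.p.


Convert cant: e = 144.2 mm = 0.1442 m
V_ms = sqrt(0.1442 * 9.81 * 2247 / 1.435)
V_ms = sqrt(2215.059717) = 47.0644 m/s
V = 47.0644 * 3.6 = 169.4 km/h

169.4


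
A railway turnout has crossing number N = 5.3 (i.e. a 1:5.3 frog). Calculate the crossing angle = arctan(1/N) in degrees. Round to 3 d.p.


1/N = 1/5.3 = 0.188679
angle = arctan(0.188679) = 0.186487 rad
angle = 0.186487 * 180/pi = 10.685 degrees

10.685


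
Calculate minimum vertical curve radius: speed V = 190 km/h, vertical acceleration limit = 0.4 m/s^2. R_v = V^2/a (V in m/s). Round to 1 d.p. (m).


Convert speed: V = 190 / 3.6 = 52.7778 m/s
V^2 = 2785.4938 m^2/s^2
R_v = 2785.4938 / 0.4
R_v = 6963.7 m

6963.7


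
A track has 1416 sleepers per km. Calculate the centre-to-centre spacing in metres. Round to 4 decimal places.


Spacing = 1000 m / number of sleepers
Spacing = 1000 / 1416
Spacing = 0.7062 m

0.7062


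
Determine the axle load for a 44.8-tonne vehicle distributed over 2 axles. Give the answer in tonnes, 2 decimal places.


Load per axle = total weight / number of axles
Load = 44.8 / 2
Load = 22.40 tonnes

22.40


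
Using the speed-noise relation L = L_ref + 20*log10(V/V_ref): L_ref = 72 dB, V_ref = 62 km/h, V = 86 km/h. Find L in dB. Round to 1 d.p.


V/V_ref = 86 / 62 = 1.387097
log10(1.387097) = 0.142107
20 * 0.142107 = 2.8421
L = 72 + 2.8421 = 74.8 dB

74.8


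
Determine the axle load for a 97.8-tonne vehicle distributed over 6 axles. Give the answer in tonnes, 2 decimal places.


Load per axle = total weight / number of axles
Load = 97.8 / 6
Load = 16.30 tonnes

16.30


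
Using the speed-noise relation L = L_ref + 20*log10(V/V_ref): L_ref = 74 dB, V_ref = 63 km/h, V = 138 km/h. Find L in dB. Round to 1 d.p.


V/V_ref = 138 / 63 = 2.190476
log10(2.190476) = 0.340539
20 * 0.340539 = 6.8108
L = 74 + 6.8108 = 80.8 dB

80.8


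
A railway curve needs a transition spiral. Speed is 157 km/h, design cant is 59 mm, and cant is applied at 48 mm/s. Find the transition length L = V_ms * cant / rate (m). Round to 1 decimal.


Convert speed: V = 157 / 3.6 = 43.6111 m/s
L = 43.6111 * 59 / 48
L = 2573.0556 / 48
L = 53.6 m

53.6


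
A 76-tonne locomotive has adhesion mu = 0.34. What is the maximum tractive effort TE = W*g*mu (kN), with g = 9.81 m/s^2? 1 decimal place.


TE_max = W * g * mu
TE_max = 76 * 9.81 * 0.34
TE_max = 745.56 * 0.34
TE_max = 253.5 kN

253.5


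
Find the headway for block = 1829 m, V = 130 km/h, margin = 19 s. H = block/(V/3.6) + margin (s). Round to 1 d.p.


V = 130 / 3.6 = 36.1111 m/s
Block traversal time = 1829 / 36.1111 = 50.6492 s
Headway = 50.6492 + 19
Headway = 69.6 s

69.6


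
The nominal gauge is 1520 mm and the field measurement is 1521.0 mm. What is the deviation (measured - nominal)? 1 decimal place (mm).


Deviation = measured - nominal
Deviation = 1521.0 - 1520
Deviation = 1.0 mm

1.0


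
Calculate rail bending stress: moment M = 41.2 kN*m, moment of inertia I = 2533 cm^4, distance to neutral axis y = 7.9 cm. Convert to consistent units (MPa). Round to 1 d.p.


Convert units:
M = 41.2 kN*m = 41200000 N*mm
y = 7.9 cm = 79 mm
I = 2533 cm^4 = 25330000 mm^4
sigma = 41200000 * 79 / 25330000
sigma = 128.5 MPa

128.5


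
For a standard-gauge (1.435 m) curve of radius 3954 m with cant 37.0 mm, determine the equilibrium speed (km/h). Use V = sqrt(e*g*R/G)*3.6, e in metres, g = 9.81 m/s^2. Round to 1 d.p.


Convert cant: e = 37.0 mm = 0.0370 m
V_ms = sqrt(0.0370 * 9.81 * 3954 / 1.435)
V_ms = sqrt(1000.127791) = 31.6248 m/s
V = 31.6248 * 3.6 = 113.8 km/h

113.8


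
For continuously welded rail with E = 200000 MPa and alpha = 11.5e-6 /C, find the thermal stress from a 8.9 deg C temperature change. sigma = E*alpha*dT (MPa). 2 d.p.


sigma = E * alpha * dT
sigma = 200000 * 11.5e-6 * 8.9
sigma = 2.3 * 8.9
sigma = 20.47 MPa

20.47


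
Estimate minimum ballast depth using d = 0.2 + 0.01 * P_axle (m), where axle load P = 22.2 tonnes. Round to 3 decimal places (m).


d = 0.2 + 0.01 * 22.2
d = 0.2 + 0.222
d = 0.422 m

0.422


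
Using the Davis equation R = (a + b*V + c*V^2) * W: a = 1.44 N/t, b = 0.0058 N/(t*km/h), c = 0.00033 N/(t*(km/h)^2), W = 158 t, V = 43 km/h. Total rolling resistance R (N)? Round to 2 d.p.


b*V = 0.0058 * 43 = 0.2494
c*V^2 = 0.00033 * 1849 = 0.61017
R_per_t = 1.44 + 0.2494 + 0.61017 = 2.29957 N/t
R_total = 2.29957 * 158 = 363.33 N

363.33


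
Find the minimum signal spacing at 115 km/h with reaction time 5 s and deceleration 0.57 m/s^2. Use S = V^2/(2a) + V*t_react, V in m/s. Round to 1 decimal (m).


V = 115 / 3.6 = 31.9444 m/s
Braking distance = 31.9444^2 / (2*0.57) = 895.1294 m
Sighting distance = 31.9444 * 5 = 159.7222 m
S = 895.1294 + 159.7222 = 1054.9 m

1054.9


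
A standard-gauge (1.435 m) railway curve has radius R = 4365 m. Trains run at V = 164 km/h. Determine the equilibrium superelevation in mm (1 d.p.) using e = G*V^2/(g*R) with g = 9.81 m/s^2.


Convert speed: V = 164 / 3.6 = 45.5556 m/s
Apply formula: e = 1.435 * 45.5556^2 / (9.81 * 4365)
e = 1.435 * 2075.3086 / 42820.65
e = 0.069547 m = 69.5 mm

69.5


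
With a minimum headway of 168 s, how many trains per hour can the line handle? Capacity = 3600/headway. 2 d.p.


Capacity = 3600 / headway
Capacity = 3600 / 168
Capacity = 21.43 trains/hour

21.43


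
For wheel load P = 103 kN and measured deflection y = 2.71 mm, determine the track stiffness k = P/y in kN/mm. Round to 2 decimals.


Track stiffness k = P / y
k = 103 / 2.71
k = 38.01 kN/mm

38.01


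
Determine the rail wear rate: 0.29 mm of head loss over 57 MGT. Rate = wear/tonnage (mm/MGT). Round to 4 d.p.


Wear rate = total wear / cumulative tonnage
Rate = 0.29 / 57
Rate = 0.0051 mm/MGT

0.0051


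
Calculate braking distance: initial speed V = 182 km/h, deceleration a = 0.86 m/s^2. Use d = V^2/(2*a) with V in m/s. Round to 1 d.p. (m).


Convert speed: V = 182 / 3.6 = 50.5556 m/s
V^2 = 2555.8642
d = 2555.8642 / (2 * 0.86)
d = 2555.8642 / 1.72
d = 1486.0 m

1486.0


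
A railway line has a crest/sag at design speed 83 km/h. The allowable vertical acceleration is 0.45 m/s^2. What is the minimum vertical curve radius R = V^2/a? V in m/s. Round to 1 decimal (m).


Convert speed: V = 83 / 3.6 = 23.0556 m/s
V^2 = 531.5586 m^2/s^2
R_v = 531.5586 / 0.45
R_v = 1181.2 m

1181.2


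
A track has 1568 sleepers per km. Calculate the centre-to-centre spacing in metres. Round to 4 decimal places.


Spacing = 1000 m / number of sleepers
Spacing = 1000 / 1568
Spacing = 0.6378 m

0.6378


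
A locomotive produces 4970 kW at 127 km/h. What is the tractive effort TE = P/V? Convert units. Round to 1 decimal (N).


Convert: P = 4970 kW = 4970000 W
V = 127 / 3.6 = 35.2778 m/s
TE = 4970000 / 35.2778
TE = 140881.9 N

140881.9


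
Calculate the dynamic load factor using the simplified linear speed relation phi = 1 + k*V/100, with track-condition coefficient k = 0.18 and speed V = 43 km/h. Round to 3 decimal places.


phi = 1 + k * V / 100
phi = 1 + 0.18 * 43 / 100
phi = 1 + 0.0774
phi = 1.077

1.077


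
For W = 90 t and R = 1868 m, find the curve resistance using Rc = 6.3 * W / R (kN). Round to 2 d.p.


Rc = 6.3 * W / R
Rc = 6.3 * 90 / 1868
Rc = 567.0 / 1868
Rc = 0.30 kN

0.30


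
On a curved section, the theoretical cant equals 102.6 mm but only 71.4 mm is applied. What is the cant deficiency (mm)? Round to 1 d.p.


Cant deficiency = equilibrium cant - actual cant
CD = 102.6 - 71.4
CD = 31.2 mm

31.2


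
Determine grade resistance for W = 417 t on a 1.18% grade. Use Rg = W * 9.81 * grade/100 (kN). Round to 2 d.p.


Rg = W * 9.81 * grade / 100
Rg = 417 * 9.81 * 1.18 / 100
Rg = 4090.77 * 0.0118
Rg = 48.27 kN

48.27


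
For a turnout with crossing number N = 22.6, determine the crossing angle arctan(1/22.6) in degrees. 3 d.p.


1/N = 1/22.6 = 0.044248
angle = arctan(0.044248) = 0.044219 rad
angle = 0.044219 * 180/pi = 2.534 degrees

2.534


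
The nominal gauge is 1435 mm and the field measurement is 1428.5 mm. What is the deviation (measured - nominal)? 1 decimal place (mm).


Deviation = measured - nominal
Deviation = 1428.5 - 1435
Deviation = -6.5 mm

-6.5


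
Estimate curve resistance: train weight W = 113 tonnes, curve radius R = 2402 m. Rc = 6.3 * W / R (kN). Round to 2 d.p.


Rc = 6.3 * W / R
Rc = 6.3 * 113 / 2402
Rc = 711.9 / 2402
Rc = 0.30 kN

0.30


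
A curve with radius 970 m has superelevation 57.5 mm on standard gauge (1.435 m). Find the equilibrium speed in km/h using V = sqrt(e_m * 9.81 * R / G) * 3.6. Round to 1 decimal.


Convert cant: e = 57.5 mm = 0.0575 m
V_ms = sqrt(0.0575 * 9.81 * 970 / 1.435)
V_ms = sqrt(381.291115) = 19.5267 m/s
V = 19.5267 * 3.6 = 70.3 km/h

70.3


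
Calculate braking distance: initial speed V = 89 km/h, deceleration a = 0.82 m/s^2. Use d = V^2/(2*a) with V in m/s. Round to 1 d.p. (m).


Convert speed: V = 89 / 3.6 = 24.7222 m/s
V^2 = 611.1883
d = 611.1883 / (2 * 0.82)
d = 611.1883 / 1.64
d = 372.7 m

372.7


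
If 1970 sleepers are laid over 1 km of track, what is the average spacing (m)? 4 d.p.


Spacing = 1000 m / number of sleepers
Spacing = 1000 / 1970
Spacing = 0.5076 m

0.5076


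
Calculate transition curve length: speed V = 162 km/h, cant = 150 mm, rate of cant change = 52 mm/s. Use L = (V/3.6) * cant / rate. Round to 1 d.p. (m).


Convert speed: V = 162 / 3.6 = 45.0 m/s
L = 45.0 * 150 / 52
L = 6750.0 / 52
L = 129.8 m

129.8


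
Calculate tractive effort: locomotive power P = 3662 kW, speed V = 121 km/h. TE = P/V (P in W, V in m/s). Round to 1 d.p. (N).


Convert: P = 3662 kW = 3662000 W
V = 121 / 3.6 = 33.6111 m/s
TE = 3662000 / 33.6111
TE = 108952.1 N

108952.1


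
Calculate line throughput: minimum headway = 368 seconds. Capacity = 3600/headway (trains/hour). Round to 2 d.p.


Capacity = 3600 / headway
Capacity = 3600 / 368
Capacity = 9.78 trains/hour

9.78
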